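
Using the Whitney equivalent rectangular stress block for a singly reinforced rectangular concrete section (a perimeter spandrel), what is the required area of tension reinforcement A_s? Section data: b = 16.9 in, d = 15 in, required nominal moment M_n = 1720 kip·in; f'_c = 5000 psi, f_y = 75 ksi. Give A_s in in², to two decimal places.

From M_n = 0.85 f'_c a b (d − a/2):
a = d − √(d² − 2M_n/(0.85 f'_c b)) = 15 − √(15² − 2 × 1720/(0.85 × 5 × 16.9)) = 1.692 in.
A_s = 0.85 f'_c a b / f_y = 0.85 × 5 × 1.692 × 16.9 / 75 = 1.620 in².

A_s ≈ 1.62 in²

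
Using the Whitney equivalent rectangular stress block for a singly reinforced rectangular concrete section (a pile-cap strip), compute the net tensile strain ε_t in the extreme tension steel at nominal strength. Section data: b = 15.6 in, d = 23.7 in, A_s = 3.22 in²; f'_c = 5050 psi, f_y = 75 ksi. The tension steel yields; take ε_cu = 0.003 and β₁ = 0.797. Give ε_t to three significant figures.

a = A_s f_y/(0.85 f'_c b) = 3.606 in.
β₁ = 0.797, so c = a/β₁ = 3.606/0.797 = 4.524 in.
From the linear strain diagram with ε_cu = 0.003: ε_t = 0.003 (d − c)/c = 0.003 × (23.7 − 4.524)/4.524 = 0.0127.
Since ε_t ≥ 0.005, the section is tension-controlled.

ε_t ≈ 0.0127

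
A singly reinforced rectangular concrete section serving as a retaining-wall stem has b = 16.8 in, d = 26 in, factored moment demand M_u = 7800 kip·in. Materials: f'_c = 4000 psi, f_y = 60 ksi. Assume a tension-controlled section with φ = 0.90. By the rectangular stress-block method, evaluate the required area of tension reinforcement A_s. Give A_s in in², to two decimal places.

M_n = M_u/φ = 7800/0.90 = 8666.67 kip·in.
From M_n = 0.85 f'_c a b (d − a/2):
a = d − √(d² − 2M_n/(0.85 f'_c b)) = 26 − √(26² − 2 × 8666.67/(0.85 × 4 × 16.8)) = 6.699 in.
A_s = 0.85 f'_c a b / f_y = 0.85 × 4 × 6.699 × 16.8 / 60 = 6.377 in².

A_s ≈ 6.38 in²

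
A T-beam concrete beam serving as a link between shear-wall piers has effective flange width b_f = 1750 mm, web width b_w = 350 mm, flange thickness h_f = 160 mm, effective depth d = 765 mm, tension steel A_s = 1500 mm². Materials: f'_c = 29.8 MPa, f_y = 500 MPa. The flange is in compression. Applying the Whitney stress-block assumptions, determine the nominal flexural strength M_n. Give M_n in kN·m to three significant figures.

M_n ≈ 567 kN·m

Tension: T = A_s f_y = 1500 × 500 = 750000 N.
Try a within the flange: a = T/(0.85 f'_c b_f) = 750000/(0.85 × 29.8 × 1750) = 16.92 mm.
Since a = 16.92 ≤ h_f = 160 mm, the stress block lies entirely in the flange; analyse as a rectangular beam of width b_f.
M_n = T(d − a/2) = 750000 × (765 − 8.46) = 567.41 × 10⁶ N·mm.
M_n = 567.41 kN·m.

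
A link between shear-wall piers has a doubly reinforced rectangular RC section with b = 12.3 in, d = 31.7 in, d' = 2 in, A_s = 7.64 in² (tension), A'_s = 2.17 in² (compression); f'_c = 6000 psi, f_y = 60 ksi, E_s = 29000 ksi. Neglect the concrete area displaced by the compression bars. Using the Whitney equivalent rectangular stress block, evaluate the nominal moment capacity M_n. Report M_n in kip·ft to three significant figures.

M_n ≈ 1120 kip·ft

Assume both steels yield.
a = (A_s − A'_s) f_y/(0.85 f'_c b) = (7.64 − 2.17) × 60/(0.85 × 6 × 12.3) = 5.232 in.
c = a/β₁ = 5.232/0.75 = 6.976 in; ε'_s = 0.003(c − d')/c = 0.0021 ≥ ε_y = 0.0021, so the compression steel yields.
M_n = (A_s − A'_s) f_y (d − a/2) + A'_s f_y (d − d') = 328.2 × (31.7 − 2.616) + 130.2 × (31.7 − 2) = 9545.4 + 3866.9 = 13412.3 kip·in = 13412.3/12 = 1117.69 kip·ft.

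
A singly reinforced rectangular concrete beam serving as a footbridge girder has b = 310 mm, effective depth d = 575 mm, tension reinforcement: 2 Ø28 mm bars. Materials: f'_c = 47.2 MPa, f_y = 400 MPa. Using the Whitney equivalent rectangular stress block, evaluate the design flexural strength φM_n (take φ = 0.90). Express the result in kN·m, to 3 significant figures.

φM_n ≈ 246 kN·m

A_s = 2 × 616 = 1232 mm².
T = A_s f_y = 1232 × 400 = 492800 N = 492.8 kN.
From C = T: a = T/(0.85 f'_c b) = 492800/(0.85 × 47.2 × 310) = 39.62 mm.
M_n = T(d − a/2) = 492.8 kN × (575 − 19.81) mm = 273.60 kN·m.
φM_n = 0.90 × 273.60 = 246.24 kN·m.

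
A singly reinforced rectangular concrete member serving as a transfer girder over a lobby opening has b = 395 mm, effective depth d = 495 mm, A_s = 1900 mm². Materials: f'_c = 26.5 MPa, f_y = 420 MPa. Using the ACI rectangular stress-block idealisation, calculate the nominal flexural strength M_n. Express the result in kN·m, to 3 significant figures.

M_n ≈ 359 kN·m

T = A_s f_y = 1900 × 420 = 798000 N = 798 kN.
From C = T: a = T/(0.85 f'_c b) = 798000/(0.85 × 26.5 × 395) = 89.69 mm.
M_n = T(d − a/2) = 798 kN × (495 − 44.845) mm = 359.22 kN·m.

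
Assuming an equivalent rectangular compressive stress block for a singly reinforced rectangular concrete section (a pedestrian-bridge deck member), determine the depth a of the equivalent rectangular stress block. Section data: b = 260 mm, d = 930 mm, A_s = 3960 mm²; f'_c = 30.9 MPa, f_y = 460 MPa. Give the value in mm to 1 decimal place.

a ≈ 266.7 mm

T = A_s f_y = 3960 × 460 = 1821600 N = 1821.6 kN.
Setting C = 0.85 f'_c a b equal to T: a = 1821600/(0.85 × 30.9 × 260) = 266.7 mm.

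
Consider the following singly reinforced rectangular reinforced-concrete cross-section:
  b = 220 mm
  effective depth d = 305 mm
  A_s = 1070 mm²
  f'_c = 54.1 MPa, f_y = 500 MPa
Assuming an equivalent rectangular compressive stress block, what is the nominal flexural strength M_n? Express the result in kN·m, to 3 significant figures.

M_n ≈ 149 kN·m

T = A_s f_y = 1070 × 500 = 535000 N = 535 kN.
From C = T: a = T/(0.85 f'_c b) = 535000/(0.85 × 54.1 × 220) = 52.88 mm.
M_n = T(d − a/2) = 535 kN × (305 − 26.44) mm = 149.03 kN·m.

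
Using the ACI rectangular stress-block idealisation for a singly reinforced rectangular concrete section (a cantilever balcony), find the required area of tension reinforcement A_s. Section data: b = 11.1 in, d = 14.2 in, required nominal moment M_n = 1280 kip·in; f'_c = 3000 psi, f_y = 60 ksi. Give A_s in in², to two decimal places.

From M_n = 0.85 f'_c a b (d − a/2):
a = d − √(d² − 2M_n/(0.85 f'_c b)) = 14.2 − √(14.2² − 2 × 1280/(0.85 × 3 × 11.1)) = 3.655 in.
A_s = 0.85 f'_c a b / f_y = 0.85 × 3 × 3.655 × 11.1 / 60 = 1.724 in².

A_s ≈ 1.72 in²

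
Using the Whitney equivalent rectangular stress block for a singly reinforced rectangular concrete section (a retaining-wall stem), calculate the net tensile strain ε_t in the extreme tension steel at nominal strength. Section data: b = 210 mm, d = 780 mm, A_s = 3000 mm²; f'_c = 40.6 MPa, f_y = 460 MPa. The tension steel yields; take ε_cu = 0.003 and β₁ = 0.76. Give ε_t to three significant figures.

a = A_s f_y/(0.85 f'_c b) = 190.42 mm.
β₁ = 0.76, so c = a/β₁ = 190.42/0.76 = 250.55 mm.
From the linear strain diagram with ε_cu = 0.003: ε_t = 0.003 (d − c)/c = 0.003 × (780 − 250.55)/250.55 = 0.00634.
Since ε_t ≥ 0.005, the section is tension-controlled.

ε_t ≈ 0.00634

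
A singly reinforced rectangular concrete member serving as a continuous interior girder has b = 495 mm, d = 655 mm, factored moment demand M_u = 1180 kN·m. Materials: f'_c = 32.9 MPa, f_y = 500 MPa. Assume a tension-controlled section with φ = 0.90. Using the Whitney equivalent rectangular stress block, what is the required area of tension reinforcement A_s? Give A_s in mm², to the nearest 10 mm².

A_s ≈ 4580 mm²

M_n = M_u/φ = 1180/0.90 = 1311.11 kN·m.
With M_n = 0.85 f'_c a b (d − a/2), solve the quadratic for a:
a = d − √(d² − 2M_n/(0.85 f'_c b)) = 655 − √(655² − 2 × 1311.11×10⁶/(0.85 × 32.9 × 495)) = 165.52 mm.
A_s = 0.85 f'_c a b / f_y = 0.85 × 32.9 × 165.52 × 495 / 500 = 4582.5 mm².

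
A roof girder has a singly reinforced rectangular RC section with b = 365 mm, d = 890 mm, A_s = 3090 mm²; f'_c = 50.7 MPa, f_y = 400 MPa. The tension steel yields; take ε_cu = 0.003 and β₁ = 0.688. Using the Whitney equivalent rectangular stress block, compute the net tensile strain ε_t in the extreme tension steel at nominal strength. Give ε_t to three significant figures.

ε_t ≈ 0.0204

a = A_s f_y/(0.85 f'_c b) = 78.58 mm.
β₁ = 0.688, so c = a/β₁ = 78.58/0.688 = 114.22 mm.
From the linear strain diagram with ε_cu = 0.003: ε_t = 0.003 (d − c)/c = 0.003 × (890 − 114.22)/114.22 = 0.0204.
Since ε_t ≥ 0.005, the section is tension-controlled.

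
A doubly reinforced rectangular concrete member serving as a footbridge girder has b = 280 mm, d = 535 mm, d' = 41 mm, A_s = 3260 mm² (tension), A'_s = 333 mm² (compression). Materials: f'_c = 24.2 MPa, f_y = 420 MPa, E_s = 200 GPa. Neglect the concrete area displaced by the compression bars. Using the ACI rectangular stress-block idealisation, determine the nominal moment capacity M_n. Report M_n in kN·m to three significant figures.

Assume both tension and compression steel yield.
Net tension couple steel: A_s − A'_s = 2927 mm².
a = (A_s − A'_s) f_y / (0.85 f'_c b) = 1229340/(0.85 × 24.2 × 280) = 213.44 mm.
c = a/β₁ = 213.44/0.85 = 251.11 mm; ε'_s = 0.003(c − d')/c = 0.0025 ≥ f_y/E_s = 0.0021, so compression steel does yield.
M_n = (A_s − A'_s) f_y (d − a/2) + A'_s f_y (d − d') = [1229340 × (535 − 106.72) + 139860 × (535 − 41)] × 10⁻⁶ = 526.50 + 69.09 = 595.59 kN·m.

M_n ≈ 596 kN·m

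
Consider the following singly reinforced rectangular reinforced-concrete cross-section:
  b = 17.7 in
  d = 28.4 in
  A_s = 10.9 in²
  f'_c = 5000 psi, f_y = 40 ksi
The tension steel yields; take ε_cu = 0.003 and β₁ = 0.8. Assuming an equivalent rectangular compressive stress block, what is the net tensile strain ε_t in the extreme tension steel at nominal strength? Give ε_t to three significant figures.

ε_t ≈ 0.00876

a = A_s f_y/(0.85 f'_c b) = 5.796 in.
β₁ = 0.8, so c = a/β₁ = 5.796/0.8 = 7.245 in.
From the linear strain diagram with ε_cu = 0.003: ε_t = 0.003 (d − c)/c = 0.003 × (28.4 − 7.245)/7.245 = 0.00876.
Since ε_t ≥ 0.005, the section is tension-controlled.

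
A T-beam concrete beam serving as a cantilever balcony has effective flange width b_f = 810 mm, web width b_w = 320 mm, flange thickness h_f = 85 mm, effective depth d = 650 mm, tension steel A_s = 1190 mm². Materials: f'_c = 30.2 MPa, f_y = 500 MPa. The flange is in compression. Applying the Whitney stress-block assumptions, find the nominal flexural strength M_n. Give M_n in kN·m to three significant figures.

M_n ≈ 378 kN·m

Tension: T = A_s f_y = 1190 × 500 = 595000 N.
Try a within the flange: a = T/(0.85 f'_c b_f) = 595000/(0.85 × 30.2 × 810) = 28.62 mm.
Since a = 28.62 ≤ h_f = 85 mm, the stress block lies entirely in the flange; analyse as a rectangular beam of width b_f.
M_n = T(d − a/2) = 595000 × (650 − 14.31) = 378.24 × 10⁶ N·mm.
M_n = 378.24 kN·m.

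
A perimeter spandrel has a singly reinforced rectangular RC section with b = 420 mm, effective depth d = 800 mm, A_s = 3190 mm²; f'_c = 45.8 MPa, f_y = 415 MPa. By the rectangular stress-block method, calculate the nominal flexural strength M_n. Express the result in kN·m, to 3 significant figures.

M_n ≈ 1010 kN·m

T = A_s f_y = 3190 × 415 = 1323850 N = 1323.85 kN.
From C = T: a = T/(0.85 f'_c b) = 1323850/(0.85 × 45.8 × 420) = 80.97 mm.
M_n = T(d − a/2) = 1323.85 kN × (800 − 40.485) mm = 1005.48 kN·m.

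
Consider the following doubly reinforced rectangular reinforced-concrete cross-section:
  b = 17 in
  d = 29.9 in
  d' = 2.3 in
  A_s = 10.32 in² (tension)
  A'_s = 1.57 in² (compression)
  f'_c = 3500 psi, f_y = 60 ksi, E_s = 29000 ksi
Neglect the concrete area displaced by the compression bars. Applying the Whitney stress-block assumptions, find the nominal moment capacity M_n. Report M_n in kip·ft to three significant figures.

Assume both steels yield.
a = (A_s − A'_s) f_y/(0.85 f'_c b) = (10.32 − 1.57) × 60/(0.85 × 3.5 × 17) = 10.381 in.
c = a/β₁ = 10.381/0.85 = 12.213 in; ε'_s = 0.003(c − d')/c = 0.0024 ≥ ε_y = 0.0021, so the compression steel yields.
M_n = (A_s − A'_s) f_y (d − a/2) + A'_s f_y (d − d') = 525 × (29.9 − 5.1905) + 94.2 × (29.9 − 2.3) = 12972.5 + 2599.9 = 15572.4 kip·in = 15572.4/12 = 1297.70 kip·ft.

M_n ≈ 1300 kip·ft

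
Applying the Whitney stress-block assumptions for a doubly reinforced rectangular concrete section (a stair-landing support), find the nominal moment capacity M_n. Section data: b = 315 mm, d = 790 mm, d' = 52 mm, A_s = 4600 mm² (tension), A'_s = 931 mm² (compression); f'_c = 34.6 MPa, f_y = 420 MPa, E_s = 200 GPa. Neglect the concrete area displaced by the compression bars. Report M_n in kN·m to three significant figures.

M_n ≈ 1380 kN·m

Assume both tension and compression steel yield.
Net tension couple steel: A_s − A'_s = 3669 mm².
a = (A_s − A'_s) f_y / (0.85 f'_c b) = 1540980/(0.85 × 34.6 × 315) = 166.34 mm.
c = a/β₁ = 166.34/0.803 = 207.15 mm; ε'_s = 0.003(c − d')/c = 0.0022 ≥ f_y/E_s = 0.0021, so compression steel does yield.
M_n = (A_s − A'_s) f_y (d − a/2) + A'_s f_y (d − d') = [1540980 × (790 − 83.17) + 391020 × (790 − 52)] × 10⁻⁶ = 1089.21 + 288.57 = 1377.78 kN·m.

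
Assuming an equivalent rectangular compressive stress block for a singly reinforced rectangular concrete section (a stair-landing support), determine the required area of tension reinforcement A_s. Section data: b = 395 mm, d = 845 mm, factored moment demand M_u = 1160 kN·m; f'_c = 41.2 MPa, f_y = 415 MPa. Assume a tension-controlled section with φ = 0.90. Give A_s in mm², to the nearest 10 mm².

A_s ≈ 3950 mm²

M_n = M_u/φ = 1160/0.90 = 1288.89 kN·m.
With M_n = 0.85 f'_c a b (d − a/2), solve the quadratic for a:
a = d − √(d² − 2M_n/(0.85 f'_c b)) = 845 − √(845² − 2 × 1288.89×10⁶/(0.85 × 41.2 × 395)) = 118.59 mm.
A_s = 0.85 f'_c a b / f_y = 0.85 × 41.2 × 118.59 × 395 / 415 = 3952.9 mm².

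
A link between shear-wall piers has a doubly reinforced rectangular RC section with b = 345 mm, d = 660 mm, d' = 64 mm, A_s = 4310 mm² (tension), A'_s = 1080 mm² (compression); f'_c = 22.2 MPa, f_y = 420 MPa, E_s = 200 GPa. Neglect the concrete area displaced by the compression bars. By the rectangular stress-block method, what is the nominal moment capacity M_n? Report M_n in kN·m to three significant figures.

M_n ≈ 1020 kN·m

Assume both tension and compression steel yield.
Net tension couple steel: A_s − A'_s = 3230 mm².
a = (A_s − A'_s) f_y / (0.85 f'_c b) = 1356600/(0.85 × 22.2 × 345) = 208.38 mm.
c = a/β₁ = 208.38/0.85 = 245.15 mm; ε'_s = 0.003(c − d')/c = 0.0022 ≥ f_y/E_s = 0.0021, so compression steel does yield.
M_n = (A_s − A'_s) f_y (d − a/2) + A'_s f_y (d − d') = [1356600 × (660 − 104.19) + 453600 × (660 − 64)] × 10⁻⁶ = 754.01 + 270.35 = 1024.36 kN·m.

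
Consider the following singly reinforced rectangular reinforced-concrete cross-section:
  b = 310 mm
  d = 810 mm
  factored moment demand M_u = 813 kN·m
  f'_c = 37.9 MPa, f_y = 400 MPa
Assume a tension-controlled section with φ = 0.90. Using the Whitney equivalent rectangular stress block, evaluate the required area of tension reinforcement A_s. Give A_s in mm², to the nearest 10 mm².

A_s ≈ 3010 mm²

M_n = M_u/φ = 813/0.90 = 903.333 kN·m.
With M_n = 0.85 f'_c a b (d − a/2), solve the quadratic for a:
a = d − √(d² − 2M_n/(0.85 f'_c b)) = 810 − √(810² − 2 × 903.333×10⁶/(0.85 × 37.9 × 310)) = 120.66 mm.
A_s = 0.85 f'_c a b / f_y = 0.85 × 37.9 × 120.66 × 310 / 400 = 3012.5 mm².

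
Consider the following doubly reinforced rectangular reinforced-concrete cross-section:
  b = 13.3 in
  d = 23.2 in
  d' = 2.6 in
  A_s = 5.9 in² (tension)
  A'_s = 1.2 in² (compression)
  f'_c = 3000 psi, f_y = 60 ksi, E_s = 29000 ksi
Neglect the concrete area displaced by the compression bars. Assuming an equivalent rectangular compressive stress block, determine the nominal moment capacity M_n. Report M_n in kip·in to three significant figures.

Assume both steels yield.
a = (A_s − A'_s) f_y/(0.85 f'_c b) = (5.9 − 1.2) × 60/(0.85 × 3 × 13.3) = 8.315 in.
c = a/β₁ = 8.315/0.85 = 9.782 in; ε'_s = 0.003(c − d')/c = 0.0022 ≥ ε_y = 0.0021, so the compression steel yields.
M_n = (A_s − A'_s) f_y (d − a/2) + A'_s f_y (d − d') = 282 × (23.2 − 4.1575) + 72 × (23.2 − 2.6) = 5370.0 + 1483.2 = 6853.2 kip·in.

M_n ≈ 6850 kip·in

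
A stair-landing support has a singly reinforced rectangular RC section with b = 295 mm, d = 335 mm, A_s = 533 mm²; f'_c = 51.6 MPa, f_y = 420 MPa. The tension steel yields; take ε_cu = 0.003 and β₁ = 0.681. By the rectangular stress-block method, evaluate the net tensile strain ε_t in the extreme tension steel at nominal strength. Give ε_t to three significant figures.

a = A_s f_y/(0.85 f'_c b) = 17.30 mm.
β₁ = 0.681, so c = a/β₁ = 17.30/0.681 = 25.40 mm.
From the linear strain diagram with ε_cu = 0.003: ε_t = 0.003 (d − c)/c = 0.003 × (335 − 25.40)/25.40 = 0.0366.
Since ε_t ≥ 0.005, the section is tension-controlled.

ε_t ≈ 0.0366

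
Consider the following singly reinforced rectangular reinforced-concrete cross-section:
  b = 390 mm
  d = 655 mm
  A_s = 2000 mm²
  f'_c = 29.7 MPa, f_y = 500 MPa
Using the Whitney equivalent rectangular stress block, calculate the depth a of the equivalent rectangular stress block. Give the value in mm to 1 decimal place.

T = A_s f_y = 2000 × 500 = 1000000 N = 1000 kN.
Setting C = 0.85 f'_c a b equal to T: a = 1000000/(0.85 × 29.7 × 390) = 101.6 mm.

a ≈ 101.6 mm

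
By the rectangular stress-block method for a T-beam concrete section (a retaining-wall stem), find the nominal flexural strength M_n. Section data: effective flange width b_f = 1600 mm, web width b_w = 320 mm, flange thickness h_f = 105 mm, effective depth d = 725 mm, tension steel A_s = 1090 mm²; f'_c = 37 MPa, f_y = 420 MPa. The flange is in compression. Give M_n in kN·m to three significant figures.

Tension: T = A_s f_y = 1090 × 420 = 457800 N.
Try a within the flange: a = T/(0.85 f'_c b_f) = 457800/(0.85 × 37 × 1600) = 9.10 mm.
Since a = 9.10 ≤ h_f = 105 mm, the stress block lies entirely in the flange; analyse as a rectangular beam of width b_f.
M_n = T(d − a/2) = 457800 × (725 − 4.55) = 329.82 × 10⁶ N·mm.
M_n = 329.82 kN·m.

M_n ≈ 330 kN·m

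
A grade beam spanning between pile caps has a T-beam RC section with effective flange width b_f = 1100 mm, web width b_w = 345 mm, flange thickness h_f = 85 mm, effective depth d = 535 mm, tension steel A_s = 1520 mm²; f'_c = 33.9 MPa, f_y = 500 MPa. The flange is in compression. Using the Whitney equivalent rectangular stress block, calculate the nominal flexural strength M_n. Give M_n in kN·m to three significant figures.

Tension: T = A_s f_y = 1520 × 500 = 760000 N.
Try a within the flange: a = T/(0.85 f'_c b_f) = 760000/(0.85 × 33.9 × 1100) = 23.98 mm.
Since a = 23.98 ≤ h_f = 85 mm, the stress block lies entirely in the flange; analyse as a rectangular beam of width b_f.
M_n = T(d − a/2) = 760000 × (535 − 11.99) = 397.49 × 10⁶ N·mm.
M_n = 397.49 kN·m.

M_n ≈ 397 kN·m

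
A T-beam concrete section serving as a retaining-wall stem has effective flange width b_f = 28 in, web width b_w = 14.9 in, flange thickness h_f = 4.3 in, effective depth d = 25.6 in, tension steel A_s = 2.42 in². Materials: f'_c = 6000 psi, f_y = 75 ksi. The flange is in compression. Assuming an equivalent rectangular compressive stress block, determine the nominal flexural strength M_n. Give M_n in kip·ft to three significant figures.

M_n ≈ 378 kip·ft

Tension: T = A_s f_y = 2.42 × 75 = 181.5 kips.
Try a within the flange: a = T/(0.85 f'_c b_f) = 181.5/(0.85 × 6 × 28) = 1.271 in.
Since a = 1.271 ≤ h_f = 4.3 in, the stress block lies entirely in the flange; analyse as a rectangular beam of width b_f.
M_n = T(d − a/2) = 181.5 × (25.6 − 0.6355) = 4531.1 kip·in.
M_n = 4531.1/12 = 377.59 kip·ft.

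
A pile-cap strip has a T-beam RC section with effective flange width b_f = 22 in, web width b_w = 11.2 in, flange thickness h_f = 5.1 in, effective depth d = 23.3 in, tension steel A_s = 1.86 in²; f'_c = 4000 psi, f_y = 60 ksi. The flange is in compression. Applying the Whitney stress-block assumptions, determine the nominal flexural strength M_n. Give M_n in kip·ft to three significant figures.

Tension: T = A_s f_y = 1.86 × 60 = 111.6 kips.
Try a within the flange: a = T/(0.85 f'_c b_f) = 111.6/(0.85 × 4 × 22) = 1.492 in.
Since a = 1.492 ≤ h_f = 5.1 in, the stress block lies entirely in the flange; analyse as a rectangular beam of width b_f.
M_n = T(d − a/2) = 111.6 × (23.3 − 0.746) = 2517.0 kip·in.
M_n = 2517.0/12 = 209.75 kip·ft.

M_n ≈ 210 kip·ft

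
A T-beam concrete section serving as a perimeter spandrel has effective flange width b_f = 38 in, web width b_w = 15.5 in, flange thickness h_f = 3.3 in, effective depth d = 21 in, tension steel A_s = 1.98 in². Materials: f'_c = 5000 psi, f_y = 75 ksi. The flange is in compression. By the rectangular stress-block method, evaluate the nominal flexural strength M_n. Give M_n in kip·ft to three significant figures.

Tension: T = A_s f_y = 1.98 × 75 = 148.5 kips.
Try a within the flange: a = T/(0.85 f'_c b_f) = 148.5/(0.85 × 5 × 38) = 0.920 in.
Since a = 0.920 ≤ h_f = 3.3 in, the stress block lies entirely in the flange; analyse as a rectangular beam of width b_f.
M_n = T(d − a/2) = 148.5 × (21 − 0.46) = 3050.2 kip·in.
M_n = 3050.2/12 = 254.18 kip·ft.

M_n ≈ 254 kip·ft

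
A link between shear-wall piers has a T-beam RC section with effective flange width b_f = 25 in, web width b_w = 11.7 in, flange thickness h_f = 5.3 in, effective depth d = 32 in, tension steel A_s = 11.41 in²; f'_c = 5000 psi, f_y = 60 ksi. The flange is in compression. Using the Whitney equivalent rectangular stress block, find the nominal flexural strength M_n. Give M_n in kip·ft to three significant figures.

M_n ≈ 1640 kip·ft

Tension: T = A_s f_y = 11.41 × 60 = 684.6 kips.
Try a within the flange: a = T/(0.85 f'_c b_f) = 684.6/(0.85 × 5 × 25) = 6.443 in.
a = 6.443 > h_f = 5.3 in: the block extends into the web. Split into flange-overhang and web parts.
C_f = 0.85 f'_c (b_f − b_w) h_f = 0.85 × 5 × (25 − 11.7) × 5.3 = 299.6 kips.
Remaining web compression depth: a_w = (T − C_f)/(0.85 f'_c b_w) = (684.6 − 299.6)/(0.85 × 5 × 11.7) = 7.743 in.
M_n = C_f(d − h_f/2) + (T − C_f)(d − a_w/2) = 299.6 × (32 − 2.65) + 385 × (32 − 3.8715) = 8793.3 + 10829.5 = 19622.8 kip·in.
M_n = 19622.8/12 = 1635.23 kip·ft.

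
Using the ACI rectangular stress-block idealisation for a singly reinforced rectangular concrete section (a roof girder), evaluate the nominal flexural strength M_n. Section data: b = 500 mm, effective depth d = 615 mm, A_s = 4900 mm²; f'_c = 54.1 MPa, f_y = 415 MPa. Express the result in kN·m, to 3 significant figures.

T = A_s f_y = 4900 × 415 = 2033500 N = 2033.5 kN.
From C = T: a = T/(0.85 f'_c b) = 2033500/(0.85 × 54.1 × 500) = 88.44 mm.
M_n = T(d − a/2) = 2033.5 kN × (615 − 44.22) mm = 1160.68 kN·m.

M_n ≈ 1160 kN·m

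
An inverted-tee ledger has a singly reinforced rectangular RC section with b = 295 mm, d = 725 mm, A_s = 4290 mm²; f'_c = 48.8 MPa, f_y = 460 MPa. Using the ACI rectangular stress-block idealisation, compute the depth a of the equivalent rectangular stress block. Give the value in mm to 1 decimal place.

a ≈ 161.3 mm

T = A_s f_y = 4290 × 460 = 1973400 N = 1973.4 kN.
Setting C = 0.85 f'_c a b equal to T: a = 1973400/(0.85 × 48.8 × 295) = 161.3 mm.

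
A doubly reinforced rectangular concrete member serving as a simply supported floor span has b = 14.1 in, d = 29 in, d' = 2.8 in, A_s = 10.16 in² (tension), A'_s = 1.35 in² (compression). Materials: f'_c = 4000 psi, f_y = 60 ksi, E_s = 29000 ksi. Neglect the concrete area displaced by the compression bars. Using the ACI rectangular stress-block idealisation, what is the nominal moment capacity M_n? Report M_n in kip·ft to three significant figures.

M_n ≈ 1210 kip·ft

Assume both steels yield.
a = (A_s − A'_s) f_y/(0.85 f'_c b) = (10.16 − 1.35) × 60/(0.85 × 4 × 14.1) = 11.026 in.
c = a/β₁ = 11.026/0.85 = 12.972 in; ε'_s = 0.003(c − d')/c = 0.0024 ≥ ε_y = 0.0021, so the compression steel yields.
M_n = (A_s − A'_s) f_y (d − a/2) + A'_s f_y (d − d') = 528.6 × (29 − 5.513) + 81 × (29 − 2.8) = 12415.2 + 2122.2 = 14537.4 kip·in = 14537.4/12 = 1211.45 kip·ft.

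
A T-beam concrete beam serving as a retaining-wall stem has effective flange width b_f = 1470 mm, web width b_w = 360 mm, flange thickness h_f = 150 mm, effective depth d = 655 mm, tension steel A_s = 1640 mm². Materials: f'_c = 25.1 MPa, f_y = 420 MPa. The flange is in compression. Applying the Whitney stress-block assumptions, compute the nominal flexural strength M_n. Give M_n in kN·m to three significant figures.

M_n ≈ 444 kN·m

Tension: T = A_s f_y = 1640 × 420 = 688800 N.
Try a within the flange: a = T/(0.85 f'_c b_f) = 688800/(0.85 × 25.1 × 1470) = 21.96 mm.
Since a = 21.96 ≤ h_f = 150 mm, the stress block lies entirely in the flange; analyse as a rectangular beam of width b_f.
M_n = T(d − a/2) = 688800 × (655 − 10.98) = 443.60 × 10⁶ N·mm.
M_n = 443.60 kN·m.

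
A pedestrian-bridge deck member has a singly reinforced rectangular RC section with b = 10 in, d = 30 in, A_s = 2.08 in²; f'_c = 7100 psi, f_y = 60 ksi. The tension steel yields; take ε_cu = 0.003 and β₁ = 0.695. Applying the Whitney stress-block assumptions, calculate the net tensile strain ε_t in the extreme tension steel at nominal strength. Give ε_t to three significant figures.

ε_t ≈ 0.0272

a = A_s f_y/(0.85 f'_c b) = 2.068 in.
β₁ = 0.695, so c = a/β₁ = 2.068/0.695 = 2.976 in.
From the linear strain diagram with ε_cu = 0.003: ε_t = 0.003 (d − c)/c = 0.003 × (30 − 2.976)/2.976 = 0.0272.
Since ε_t ≥ 0.005, the section is tension-controlled.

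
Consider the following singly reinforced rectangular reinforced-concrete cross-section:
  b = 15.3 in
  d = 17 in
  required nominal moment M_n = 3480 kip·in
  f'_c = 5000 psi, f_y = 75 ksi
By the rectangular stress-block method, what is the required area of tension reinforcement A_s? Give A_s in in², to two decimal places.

From M_n = 0.85 f'_c a b (d − a/2):
a = d − √(d² − 2M_n/(0.85 f'_c b)) = 17 − √(17² − 2 × 3480/(0.85 × 5 × 15.3)) = 3.511 in.
A_s = 0.85 f'_c a b / f_y = 0.85 × 5 × 3.511 × 15.3 / 75 = 3.044 in².

A_s ≈ 3.04 in²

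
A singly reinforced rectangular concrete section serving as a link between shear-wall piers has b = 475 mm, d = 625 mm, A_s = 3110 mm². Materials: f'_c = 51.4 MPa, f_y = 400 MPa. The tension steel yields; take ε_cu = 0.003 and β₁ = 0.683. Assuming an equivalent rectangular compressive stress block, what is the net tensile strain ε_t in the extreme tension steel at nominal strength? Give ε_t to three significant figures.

a = A_s f_y/(0.85 f'_c b) = 59.94 mm.
β₁ = 0.683, so c = a/β₁ = 59.94/0.683 = 87.76 mm.
From the linear strain diagram with ε_cu = 0.003: ε_t = 0.003 (d − c)/c = 0.003 × (625 − 87.76)/87.76 = 0.0184.
Since ε_t ≥ 0.005, the section is tension-controlled.

ε_t ≈ 0.0184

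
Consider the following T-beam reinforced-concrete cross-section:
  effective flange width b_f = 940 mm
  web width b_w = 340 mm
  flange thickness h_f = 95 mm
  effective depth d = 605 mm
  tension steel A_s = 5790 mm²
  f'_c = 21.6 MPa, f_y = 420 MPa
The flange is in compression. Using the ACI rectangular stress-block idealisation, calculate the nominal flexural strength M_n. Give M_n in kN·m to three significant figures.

M_n ≈ 1270 kN·m

Tension: T = A_s f_y = 5790 × 420 = 2431800 N.
Try a within the flange: a = T/(0.85 f'_c b_f) = 2431800/(0.85 × 21.6 × 940) = 140.91 mm.
a = 140.91 > h_f = 95 mm: the block extends into the web. Split into flange-overhang and web parts.
C_f = 0.85 f'_c (b_f − b_w) h_f = 0.85 × 21.6 × (940 − 340) × 95 = 1046520 N.
Remaining web compression depth: a_w = (T − C_f)/(0.85 f'_c b_w) = (2431800 − 1046520)/(0.85 × 21.6 × 340) = 221.91 mm.
M_n = C_f(d − h_f/2) + (T − C_f)(d − a_w/2) = 1046520 × (605 − 47.5) + 1385280 × (605 − 110.955) = 583.43 + 684.39 = 1267.82 × 10⁶ N·mm.
M_n = 1267.82 kN·m.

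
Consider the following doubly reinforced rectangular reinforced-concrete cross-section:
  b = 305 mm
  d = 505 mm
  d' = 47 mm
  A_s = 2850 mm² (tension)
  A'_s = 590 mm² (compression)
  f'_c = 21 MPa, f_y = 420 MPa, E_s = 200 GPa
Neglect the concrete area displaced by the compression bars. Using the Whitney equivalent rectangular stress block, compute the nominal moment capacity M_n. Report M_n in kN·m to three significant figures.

M_n ≈ 510 kN·m

Assume both tension and compression steel yield.
Net tension couple steel: A_s − A'_s = 2260 mm².
a = (A_s − A'_s) f_y / (0.85 f'_c b) = 949200/(0.85 × 21 × 305) = 174.35 mm.
c = a/β₁ = 174.35/0.85 = 205.12 mm; ε'_s = 0.003(c − d')/c = 0.0023 ≥ f_y/E_s = 0.0021, so compression steel does yield.
M_n = (A_s − A'_s) f_y (d − a/2) + A'_s f_y (d − d') = [949200 × (505 − 87.175) + 247800 × (505 − 47)] × 10⁻⁶ = 396.60 + 113.49 = 510.09 kN·m.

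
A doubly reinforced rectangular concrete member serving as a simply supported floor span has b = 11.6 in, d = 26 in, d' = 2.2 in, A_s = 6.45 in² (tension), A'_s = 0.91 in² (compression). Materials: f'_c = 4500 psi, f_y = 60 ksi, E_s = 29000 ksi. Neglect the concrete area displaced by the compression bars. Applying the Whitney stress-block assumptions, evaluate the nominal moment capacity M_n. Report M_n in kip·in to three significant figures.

M_n ≈ 8700 kip·in

Assume both steels yield.
a = (A_s − A'_s) f_y/(0.85 f'_c b) = (6.45 − 0.91) × 60/(0.85 × 4.5 × 11.6) = 7.492 in.
c = a/β₁ = 7.492/0.825 = 9.081 in; ε'_s = 0.003(c − d')/c = 0.0023 ≥ ε_y = 0.0021, so the compression steel yields.
M_n = (A_s − A'_s) f_y (d − a/2) + A'_s f_y (d − d') = 332.4 × (26 − 3.746) + 54.6 × (26 − 2.2) = 7397.2 + 1299.5 = 8696.7 kip·in.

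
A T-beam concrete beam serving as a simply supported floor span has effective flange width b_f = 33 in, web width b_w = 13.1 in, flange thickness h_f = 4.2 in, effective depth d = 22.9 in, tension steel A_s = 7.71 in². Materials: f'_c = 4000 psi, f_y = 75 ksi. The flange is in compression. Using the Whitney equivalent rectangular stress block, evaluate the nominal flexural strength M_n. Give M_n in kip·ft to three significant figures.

Tension: T = A_s f_y = 7.71 × 75 = 578.25 kips.
Try a within the flange: a = T/(0.85 f'_c b_f) = 578.25/(0.85 × 4 × 33) = 5.154 in.
a = 5.154 > h_f = 4.2 in: the block extends into the web. Split into flange-overhang and web parts.
C_f = 0.85 f'_c (b_f − b_w) h_f = 0.85 × 4 × (33 − 13.1) × 4.2 = 284.2 kips.
Remaining web compression depth: a_w = (T − C_f)/(0.85 f'_c b_w) = (578.25 − 284.2)/(0.85 × 4 × 13.1) = 6.602 in.
M_n = C_f(d − h_f/2) + (T − C_f)(d − a_w/2) = 284.2 × (22.9 − 2.1) + 294.05 × (22.9 − 3.301) = 5911.4 + 5763.1 = 11674.5 kip·in.
M_n = 11674.5/12 = 972.88 kip·ft.

M_n ≈ 973 kip·ft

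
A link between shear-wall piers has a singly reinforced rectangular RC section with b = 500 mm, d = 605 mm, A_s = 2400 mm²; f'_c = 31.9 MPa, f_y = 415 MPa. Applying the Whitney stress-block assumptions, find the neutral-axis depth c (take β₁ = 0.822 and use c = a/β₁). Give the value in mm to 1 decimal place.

c ≈ 89.4 mm

T = A_s f_y = 2400 × 415 = 996000 N = 996 kN.
Setting C = 0.85 f'_c a b equal to T: a = 996000/(0.85 × 31.9 × 500) = 73.465 mm.
With β₁ = 0.822, c = a/β₁ = 73.465/0.822 = 89.4 mm.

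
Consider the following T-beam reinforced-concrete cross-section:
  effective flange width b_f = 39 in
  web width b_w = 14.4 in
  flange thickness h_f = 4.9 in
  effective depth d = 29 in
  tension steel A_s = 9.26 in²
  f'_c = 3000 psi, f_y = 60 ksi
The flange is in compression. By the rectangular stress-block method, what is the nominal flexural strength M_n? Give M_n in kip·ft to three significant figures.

Tension: T = A_s f_y = 9.26 × 60 = 555.6 kips.
Try a within the flange: a = T/(0.85 f'_c b_f) = 555.6/(0.85 × 3 × 39) = 5.587 in.
a = 5.587 > h_f = 4.9 in: the block extends into the web. Split into flange-overhang and web parts.
C_f = 0.85 f'_c (b_f − b_w) h_f = 0.85 × 3 × (39 − 14.4) × 4.9 = 307.4 kips.
Remaining web compression depth: a_w = (T − C_f)/(0.85 f'_c b_w) = (555.6 − 307.4)/(0.85 × 3 × 14.4) = 6.759 in.
M_n = C_f(d − h_f/2) + (T − C_f)(d − a_w/2) = 307.4 × (29 − 2.45) + 248.2 × (29 − 3.3795) = 8161.5 + 6359.0 = 14520.5 kip·in.
M_n = 14520.5/12 = 1210.04 kip·ft.

M_n ≈ 1210 kip·ft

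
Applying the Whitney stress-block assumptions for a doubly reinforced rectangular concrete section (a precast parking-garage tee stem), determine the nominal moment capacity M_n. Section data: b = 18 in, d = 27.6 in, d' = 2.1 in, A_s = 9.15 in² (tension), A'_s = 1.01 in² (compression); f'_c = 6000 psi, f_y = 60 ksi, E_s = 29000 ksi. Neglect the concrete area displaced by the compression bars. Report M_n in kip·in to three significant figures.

Assume both steels yield.
a = (A_s − A'_s) f_y/(0.85 f'_c b) = (9.15 − 1.01) × 60/(0.85 × 6 × 18) = 5.320 in.
c = a/β₁ = 5.320/0.75 = 7.093 in; ε'_s = 0.003(c − d')/c = 0.0021 ≥ ε_y = 0.0021, so the compression steel yields.
M_n = (A_s − A'_s) f_y (d − a/2) + A'_s f_y (d − d') = 488.4 × (27.6 − 2.66) + 60.6 × (27.6 − 2.1) = 12180.7 + 1545.3 = 13726.0 kip·in.

M_n ≈ 13700 kip·in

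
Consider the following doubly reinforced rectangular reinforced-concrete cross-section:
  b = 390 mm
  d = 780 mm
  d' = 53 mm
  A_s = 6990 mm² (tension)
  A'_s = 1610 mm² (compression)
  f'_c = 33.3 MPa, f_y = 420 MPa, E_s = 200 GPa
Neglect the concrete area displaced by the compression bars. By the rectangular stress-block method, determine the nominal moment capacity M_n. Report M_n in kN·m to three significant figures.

M_n ≈ 2020 kN·m

Assume both tension and compression steel yield.
Net tension couple steel: A_s − A'_s = 5380 mm².
a = (A_s − A'_s) f_y / (0.85 f'_c b) = 2259600/(0.85 × 33.3 × 390) = 204.69 mm.
c = a/β₁ = 204.69/0.812 = 252.08 mm; ε'_s = 0.003(c − d')/c = 0.0024 ≥ f_y/E_s = 0.0021, so compression steel does yield.
M_n = (A_s − A'_s) f_y (d − a/2) + A'_s f_y (d − d') = [2259600 × (780 − 102.345) + 676200 × (780 − 53)] × 10⁻⁶ = 1531.23 + 491.60 = 2022.83 kN·m.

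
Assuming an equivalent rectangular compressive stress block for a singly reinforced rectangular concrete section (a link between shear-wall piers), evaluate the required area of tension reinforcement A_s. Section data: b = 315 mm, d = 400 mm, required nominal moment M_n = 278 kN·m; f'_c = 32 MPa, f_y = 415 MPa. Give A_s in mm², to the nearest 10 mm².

With M_n = 0.85 f'_c a b (d − a/2), solve the quadratic for a:
a = d − √(d² − 2M_n/(0.85 f'_c b)) = 400 − √(400² − 2 × 278×10⁶/(0.85 × 32 × 315)) = 91.61 mm.
A_s = 0.85 f'_c a b / f_y = 0.85 × 32 × 91.61 × 315 / 415 = 1891.4 mm².

A_s ≈ 1890 mm²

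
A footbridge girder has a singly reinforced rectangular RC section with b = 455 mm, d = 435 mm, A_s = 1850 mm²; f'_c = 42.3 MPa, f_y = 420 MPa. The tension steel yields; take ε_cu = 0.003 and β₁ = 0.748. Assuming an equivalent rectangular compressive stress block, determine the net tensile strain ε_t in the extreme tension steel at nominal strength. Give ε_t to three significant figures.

ε_t ≈ 0.0176

a = A_s f_y/(0.85 f'_c b) = 47.50 mm.
β₁ = 0.748, so c = a/β₁ = 47.50/0.748 = 63.50 mm.
From the linear strain diagram with ε_cu = 0.003: ε_t = 0.003 (d − c)/c = 0.003 × (435 − 63.50)/63.50 = 0.0176.
Since ε_t ≥ 0.005, the section is tension-controlled.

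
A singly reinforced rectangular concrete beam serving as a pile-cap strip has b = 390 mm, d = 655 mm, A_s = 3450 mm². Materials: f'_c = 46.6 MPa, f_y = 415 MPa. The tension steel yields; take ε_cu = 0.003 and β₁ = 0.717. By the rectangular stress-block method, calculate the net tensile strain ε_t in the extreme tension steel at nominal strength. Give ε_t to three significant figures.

ε_t ≈ 0.0122

a = A_s f_y/(0.85 f'_c b) = 92.68 mm.
β₁ = 0.717, so c = a/β₁ = 92.68/0.717 = 129.26 mm.
From the linear strain diagram with ε_cu = 0.003: ε_t = 0.003 (d − c)/c = 0.003 × (655 − 129.26)/129.26 = 0.0122.
Since ε_t ≥ 0.005, the section is tension-controlled.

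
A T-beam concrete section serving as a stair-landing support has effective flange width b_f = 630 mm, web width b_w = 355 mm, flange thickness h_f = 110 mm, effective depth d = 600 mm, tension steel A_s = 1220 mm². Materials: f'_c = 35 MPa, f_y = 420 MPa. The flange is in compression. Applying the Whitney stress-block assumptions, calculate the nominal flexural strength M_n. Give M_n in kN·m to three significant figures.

M_n ≈ 300 kN·m

Tension: T = A_s f_y = 1220 × 420 = 512400 N.
Try a within the flange: a = T/(0.85 f'_c b_f) = 512400/(0.85 × 35 × 630) = 27.34 mm.
Since a = 27.34 ≤ h_f = 110 mm, the stress block lies entirely in the flange; analyse as a rectangular beam of width b_f.
M_n = T(d − a/2) = 512400 × (600 − 13.67) = 300.44 × 10⁶ N·mm.
M_n = 300.44 kN·m.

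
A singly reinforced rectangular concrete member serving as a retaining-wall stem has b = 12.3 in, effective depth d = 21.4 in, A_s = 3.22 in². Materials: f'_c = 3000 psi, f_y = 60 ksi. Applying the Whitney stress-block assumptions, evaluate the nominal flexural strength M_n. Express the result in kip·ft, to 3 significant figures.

M_n ≈ 295 kip·ft

T = A_s f_y = 3.22 × 60 = 193.2 kips.
a = T/(0.85 f'_c b) = 193.2/(0.85 × 3 × 12.3) = 6.160 in.
M_n = T(d − a/2) = 193.2 × (21.4 − 3.08) = 3539.4 kip·in = 3539.4/12 = 294.95 kip·ft.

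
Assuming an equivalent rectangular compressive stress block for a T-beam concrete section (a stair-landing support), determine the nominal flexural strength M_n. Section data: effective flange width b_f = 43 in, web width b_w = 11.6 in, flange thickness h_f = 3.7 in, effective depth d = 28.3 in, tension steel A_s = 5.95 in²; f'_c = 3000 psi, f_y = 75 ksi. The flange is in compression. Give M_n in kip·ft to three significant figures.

M_n ≈ 975 kip·ft

Tension: T = A_s f_y = 5.95 × 75 = 446.25 kips.
Try a within the flange: a = T/(0.85 f'_c b_f) = 446.25/(0.85 × 3 × 43) = 4.070 in.
a = 4.070 > h_f = 3.7 in: the block extends into the web. Split into flange-overhang and web parts.
C_f = 0.85 f'_c (b_f − b_w) h_f = 0.85 × 3 × (43 − 11.6) × 3.7 = 296.3 kips.
Remaining web compression depth: a_w = (T − C_f)/(0.85 f'_c b_w) = (446.25 − 296.3)/(0.85 × 3 × 11.6) = 5.069 in.
M_n = C_f(d − h_f/2) + (T − C_f)(d − a_w/2) = 296.3 × (28.3 − 1.85) + 149.95 × (28.3 − 2.5345) = 7837.1 + 3863.5 = 11700.6 kip·in.
M_n = 11700.6/12 = 975.05 kip·ft.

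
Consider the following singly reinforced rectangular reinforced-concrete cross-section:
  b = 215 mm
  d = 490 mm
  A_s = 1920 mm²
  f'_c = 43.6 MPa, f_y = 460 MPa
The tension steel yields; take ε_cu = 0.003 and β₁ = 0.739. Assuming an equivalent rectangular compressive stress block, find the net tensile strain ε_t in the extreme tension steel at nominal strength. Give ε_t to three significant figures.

a = A_s f_y/(0.85 f'_c b) = 110.84 mm.
β₁ = 0.739, so c = a/β₁ = 110.84/0.739 = 149.99 mm.
From the linear strain diagram with ε_cu = 0.003: ε_t = 0.003 (d − c)/c = 0.003 × (490 − 149.99)/149.99 = 0.00680.
Since ε_t ≥ 0.005, the section is tension-controlled.

ε_t ≈ 0.00680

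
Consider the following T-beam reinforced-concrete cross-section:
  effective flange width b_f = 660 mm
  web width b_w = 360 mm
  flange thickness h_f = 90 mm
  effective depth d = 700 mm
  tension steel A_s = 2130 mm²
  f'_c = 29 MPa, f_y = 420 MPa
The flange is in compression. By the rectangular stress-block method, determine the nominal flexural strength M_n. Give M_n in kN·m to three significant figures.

M_n ≈ 602 kN·m

Tension: T = A_s f_y = 2130 × 420 = 894600 N.
Try a within the flange: a = T/(0.85 f'_c b_f) = 894600/(0.85 × 29 × 660) = 54.99 mm.
Since a = 54.99 ≤ h_f = 90 mm, the stress block lies entirely in the flange; analyse as a rectangular beam of width b_f.
M_n = T(d − a/2) = 894600 × (700 − 27.495) = 601.62 × 10⁶ N·mm.
M_n = 601.62 kN·m.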